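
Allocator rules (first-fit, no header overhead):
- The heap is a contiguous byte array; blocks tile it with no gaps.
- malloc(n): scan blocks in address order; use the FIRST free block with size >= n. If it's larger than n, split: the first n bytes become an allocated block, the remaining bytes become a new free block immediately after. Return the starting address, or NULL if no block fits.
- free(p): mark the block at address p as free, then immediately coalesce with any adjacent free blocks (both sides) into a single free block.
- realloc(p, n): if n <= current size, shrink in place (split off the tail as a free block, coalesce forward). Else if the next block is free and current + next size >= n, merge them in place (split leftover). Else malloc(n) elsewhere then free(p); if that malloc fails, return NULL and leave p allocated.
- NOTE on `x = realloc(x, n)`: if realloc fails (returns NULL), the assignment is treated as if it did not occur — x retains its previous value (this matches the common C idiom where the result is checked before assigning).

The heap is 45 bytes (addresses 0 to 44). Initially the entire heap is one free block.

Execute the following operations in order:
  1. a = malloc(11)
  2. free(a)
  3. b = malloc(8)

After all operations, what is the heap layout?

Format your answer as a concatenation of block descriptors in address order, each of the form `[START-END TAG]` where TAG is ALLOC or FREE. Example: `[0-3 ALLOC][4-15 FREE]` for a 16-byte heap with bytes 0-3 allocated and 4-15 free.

Answer: [0-7 ALLOC][8-44 FREE]

Derivation:
Op 1: a = malloc(11) -> a = 0; heap: [0-10 ALLOC][11-44 FREE]
Op 2: free(a) -> (freed a); heap: [0-44 FREE]
Op 3: b = malloc(8) -> b = 0; heap: [0-7 ALLOC][8-44 FREE]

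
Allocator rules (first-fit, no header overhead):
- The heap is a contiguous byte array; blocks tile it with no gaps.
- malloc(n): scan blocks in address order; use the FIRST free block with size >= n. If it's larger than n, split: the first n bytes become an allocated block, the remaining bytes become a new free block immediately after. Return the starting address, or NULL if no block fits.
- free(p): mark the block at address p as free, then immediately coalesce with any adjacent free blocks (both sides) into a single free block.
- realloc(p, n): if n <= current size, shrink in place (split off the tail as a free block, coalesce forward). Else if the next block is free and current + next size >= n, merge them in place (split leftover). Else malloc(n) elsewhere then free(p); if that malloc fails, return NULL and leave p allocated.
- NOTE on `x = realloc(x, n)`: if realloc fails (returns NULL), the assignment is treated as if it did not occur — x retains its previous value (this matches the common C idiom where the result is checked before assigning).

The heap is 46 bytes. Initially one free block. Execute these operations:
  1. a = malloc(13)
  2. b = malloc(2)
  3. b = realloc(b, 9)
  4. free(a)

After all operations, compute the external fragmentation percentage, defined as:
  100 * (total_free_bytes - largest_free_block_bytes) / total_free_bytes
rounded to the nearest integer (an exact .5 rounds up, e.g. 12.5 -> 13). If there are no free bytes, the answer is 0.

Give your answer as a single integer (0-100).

Op 1: a = malloc(13) -> a = 0; heap: [0-12 ALLOC][13-45 FREE]
Op 2: b = malloc(2) -> b = 13; heap: [0-12 ALLOC][13-14 ALLOC][15-45 FREE]
Op 3: b = realloc(b, 9) -> b = 13; heap: [0-12 ALLOC][13-21 ALLOC][22-45 FREE]
Op 4: free(a) -> (freed a); heap: [0-12 FREE][13-21 ALLOC][22-45 FREE]
Free blocks: [13 24] total_free=37 largest=24 -> 100*(37-24)/37 = 1300/37 ≈ 35.135 -> rounds to 35

Answer: 35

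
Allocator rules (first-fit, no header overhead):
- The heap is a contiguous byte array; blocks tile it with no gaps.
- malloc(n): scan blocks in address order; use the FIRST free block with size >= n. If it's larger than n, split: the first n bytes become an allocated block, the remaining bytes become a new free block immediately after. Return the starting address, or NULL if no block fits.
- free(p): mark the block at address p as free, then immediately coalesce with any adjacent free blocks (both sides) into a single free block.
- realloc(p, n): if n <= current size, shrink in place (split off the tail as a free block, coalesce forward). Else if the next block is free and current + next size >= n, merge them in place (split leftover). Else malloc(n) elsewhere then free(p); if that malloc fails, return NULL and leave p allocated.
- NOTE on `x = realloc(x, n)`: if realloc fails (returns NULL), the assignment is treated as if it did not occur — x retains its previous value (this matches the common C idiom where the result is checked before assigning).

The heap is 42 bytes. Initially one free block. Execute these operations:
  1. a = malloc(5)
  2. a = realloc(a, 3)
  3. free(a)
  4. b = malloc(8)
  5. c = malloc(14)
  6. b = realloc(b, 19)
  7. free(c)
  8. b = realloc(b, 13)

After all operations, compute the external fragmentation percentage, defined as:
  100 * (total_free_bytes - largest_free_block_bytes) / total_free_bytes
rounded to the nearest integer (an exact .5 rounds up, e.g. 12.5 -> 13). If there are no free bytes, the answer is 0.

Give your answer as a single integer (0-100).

Op 1: a = malloc(5) -> a = 0; heap: [0-4 ALLOC][5-41 FREE]
Op 2: a = realloc(a, 3) -> a = 0; heap: [0-2 ALLOC][3-41 FREE]
Op 3: free(a) -> (freed a); heap: [0-41 FREE]
Op 4: b = malloc(8) -> b = 0; heap: [0-7 ALLOC][8-41 FREE]
Op 5: c = malloc(14) -> c = 8; heap: [0-7 ALLOC][8-21 ALLOC][22-41 FREE]
Op 6: b = realloc(b, 19) -> b = 22; heap: [0-7 FREE][8-21 ALLOC][22-40 ALLOC][41-41 FREE]
Op 7: free(c) -> (freed c); heap: [0-21 FREE][22-40 ALLOC][41-41 FREE]
Op 8: b = realloc(b, 13) -> b = 22; heap: [0-21 FREE][22-34 ALLOC][35-41 FREE]
Free blocks: [22 7] total_free=29 largest=22 -> 100*(29-22)/29 = 700/29 ≈ 24.138 -> rounds to 24

Answer: 24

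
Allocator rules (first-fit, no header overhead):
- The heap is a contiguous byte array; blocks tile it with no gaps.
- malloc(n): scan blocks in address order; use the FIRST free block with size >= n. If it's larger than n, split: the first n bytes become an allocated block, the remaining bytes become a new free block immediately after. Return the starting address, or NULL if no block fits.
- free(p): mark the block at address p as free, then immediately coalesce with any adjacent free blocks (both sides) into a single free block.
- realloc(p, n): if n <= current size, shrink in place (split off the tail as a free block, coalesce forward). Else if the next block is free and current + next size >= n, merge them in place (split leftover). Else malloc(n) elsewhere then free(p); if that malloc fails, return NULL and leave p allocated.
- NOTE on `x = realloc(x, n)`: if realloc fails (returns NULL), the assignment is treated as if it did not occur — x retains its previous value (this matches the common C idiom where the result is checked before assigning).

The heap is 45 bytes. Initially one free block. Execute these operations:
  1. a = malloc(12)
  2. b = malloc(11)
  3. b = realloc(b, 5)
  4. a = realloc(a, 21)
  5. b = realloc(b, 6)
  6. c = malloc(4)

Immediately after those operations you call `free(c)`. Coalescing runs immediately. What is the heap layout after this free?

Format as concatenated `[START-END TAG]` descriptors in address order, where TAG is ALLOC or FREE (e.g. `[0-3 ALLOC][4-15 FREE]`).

Answer: [0-5 ALLOC][6-16 FREE][17-37 ALLOC][38-44 FREE]

Derivation:
Op 1: a = malloc(12) -> a = 0; heap: [0-11 ALLOC][12-44 FREE]
Op 2: b = malloc(11) -> b = 12; heap: [0-11 ALLOC][12-22 ALLOC][23-44 FREE]
Op 3: b = realloc(b, 5) -> b = 12; heap: [0-11 ALLOC][12-16 ALLOC][17-44 FREE]
Op 4: a = realloc(a, 21) -> a = 17; heap: [0-11 FREE][12-16 ALLOC][17-37 ALLOC][38-44 FREE]
Op 5: b = realloc(b, 6) -> b = 0; heap: [0-5 ALLOC][6-16 FREE][17-37 ALLOC][38-44 FREE]
Op 6: c = malloc(4) -> c = 6; heap: [0-5 ALLOC][6-9 ALLOC][10-16 FREE][17-37 ALLOC][38-44 FREE]
free(c): c = 6 -> block [6-9 ALLOC]; mark free, coalesce with adjacent free neighbors -> [0-5 ALLOC][6-16 FREE][17-37 ALLOC][38-44 FREE]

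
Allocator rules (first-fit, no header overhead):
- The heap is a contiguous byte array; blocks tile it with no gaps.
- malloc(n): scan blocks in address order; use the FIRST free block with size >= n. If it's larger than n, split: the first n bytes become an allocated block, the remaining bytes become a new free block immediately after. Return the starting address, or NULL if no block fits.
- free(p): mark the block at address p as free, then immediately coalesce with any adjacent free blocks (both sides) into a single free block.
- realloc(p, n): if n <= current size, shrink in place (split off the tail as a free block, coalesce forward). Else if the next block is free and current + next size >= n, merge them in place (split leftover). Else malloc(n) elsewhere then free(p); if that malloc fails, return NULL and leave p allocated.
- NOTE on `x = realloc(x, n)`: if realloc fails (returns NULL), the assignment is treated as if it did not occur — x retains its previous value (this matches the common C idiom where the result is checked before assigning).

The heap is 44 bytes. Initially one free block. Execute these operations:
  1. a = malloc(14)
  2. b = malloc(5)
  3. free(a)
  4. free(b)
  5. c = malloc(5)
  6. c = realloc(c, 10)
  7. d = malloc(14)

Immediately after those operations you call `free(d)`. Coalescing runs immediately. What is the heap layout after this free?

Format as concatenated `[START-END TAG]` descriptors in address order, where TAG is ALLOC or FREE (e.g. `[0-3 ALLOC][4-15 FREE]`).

Answer: [0-9 ALLOC][10-43 FREE]

Derivation:
Op 1: a = malloc(14) -> a = 0; heap: [0-13 ALLOC][14-43 FREE]
Op 2: b = malloc(5) -> b = 14; heap: [0-13 ALLOC][14-18 ALLOC][19-43 FREE]
Op 3: free(a) -> (freed a); heap: [0-13 FREE][14-18 ALLOC][19-43 FREE]
Op 4: free(b) -> (freed b); heap: [0-43 FREE]
Op 5: c = malloc(5) -> c = 0; heap: [0-4 ALLOC][5-43 FREE]
Op 6: c = realloc(c, 10) -> c = 0; heap: [0-9 ALLOC][10-43 FREE]
Op 7: d = malloc(14) -> d = 10; heap: [0-9 ALLOC][10-23 ALLOC][24-43 FREE]
free(d): d = 10 -> block [10-23 ALLOC]; mark free, coalesce with adjacent free neighbors -> [0-9 ALLOC][10-43 FREE]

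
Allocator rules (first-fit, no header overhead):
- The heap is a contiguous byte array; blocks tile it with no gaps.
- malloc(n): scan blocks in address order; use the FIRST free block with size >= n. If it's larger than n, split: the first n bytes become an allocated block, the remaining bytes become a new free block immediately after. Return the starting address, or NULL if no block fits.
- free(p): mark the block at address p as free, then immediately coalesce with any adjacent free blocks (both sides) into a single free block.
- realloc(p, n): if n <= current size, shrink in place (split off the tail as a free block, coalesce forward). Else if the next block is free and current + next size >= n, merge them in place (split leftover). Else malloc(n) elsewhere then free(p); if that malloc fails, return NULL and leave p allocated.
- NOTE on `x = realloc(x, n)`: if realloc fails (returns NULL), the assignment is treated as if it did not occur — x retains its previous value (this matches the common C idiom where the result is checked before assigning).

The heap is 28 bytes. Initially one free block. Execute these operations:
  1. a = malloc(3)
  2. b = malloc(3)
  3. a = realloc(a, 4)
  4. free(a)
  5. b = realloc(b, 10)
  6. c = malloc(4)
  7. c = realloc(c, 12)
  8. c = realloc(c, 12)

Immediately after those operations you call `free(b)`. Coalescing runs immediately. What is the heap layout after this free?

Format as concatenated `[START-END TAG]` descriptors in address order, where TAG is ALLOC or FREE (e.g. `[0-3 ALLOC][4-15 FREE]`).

Answer: [0-12 FREE][13-24 ALLOC][25-27 FREE]

Derivation:
Op 1: a = malloc(3) -> a = 0; heap: [0-2 ALLOC][3-27 FREE]
Op 2: b = malloc(3) -> b = 3; heap: [0-2 ALLOC][3-5 ALLOC][6-27 FREE]
Op 3: a = realloc(a, 4) -> a = 6; heap: [0-2 FREE][3-5 ALLOC][6-9 ALLOC][10-27 FREE]
Op 4: free(a) -> (freed a); heap: [0-2 FREE][3-5 ALLOC][6-27 FREE]
Op 5: b = realloc(b, 10) -> b = 3; heap: [0-2 FREE][3-12 ALLOC][13-27 FREE]
Op 6: c = malloc(4) -> c = 13; heap: [0-2 FREE][3-12 ALLOC][13-16 ALLOC][17-27 FREE]
Op 7: c = realloc(c, 12) -> c = 13; heap: [0-2 FREE][3-12 ALLOC][13-24 ALLOC][25-27 FREE]
Op 8: c = realloc(c, 12) -> c = 13; heap: [0-2 FREE][3-12 ALLOC][13-24 ALLOC][25-27 FREE]
free(b): b = 3 -> block [3-12 ALLOC]; mark free, coalesce with adjacent free neighbors -> [0-12 FREE][13-24 ALLOC][25-27 FREE]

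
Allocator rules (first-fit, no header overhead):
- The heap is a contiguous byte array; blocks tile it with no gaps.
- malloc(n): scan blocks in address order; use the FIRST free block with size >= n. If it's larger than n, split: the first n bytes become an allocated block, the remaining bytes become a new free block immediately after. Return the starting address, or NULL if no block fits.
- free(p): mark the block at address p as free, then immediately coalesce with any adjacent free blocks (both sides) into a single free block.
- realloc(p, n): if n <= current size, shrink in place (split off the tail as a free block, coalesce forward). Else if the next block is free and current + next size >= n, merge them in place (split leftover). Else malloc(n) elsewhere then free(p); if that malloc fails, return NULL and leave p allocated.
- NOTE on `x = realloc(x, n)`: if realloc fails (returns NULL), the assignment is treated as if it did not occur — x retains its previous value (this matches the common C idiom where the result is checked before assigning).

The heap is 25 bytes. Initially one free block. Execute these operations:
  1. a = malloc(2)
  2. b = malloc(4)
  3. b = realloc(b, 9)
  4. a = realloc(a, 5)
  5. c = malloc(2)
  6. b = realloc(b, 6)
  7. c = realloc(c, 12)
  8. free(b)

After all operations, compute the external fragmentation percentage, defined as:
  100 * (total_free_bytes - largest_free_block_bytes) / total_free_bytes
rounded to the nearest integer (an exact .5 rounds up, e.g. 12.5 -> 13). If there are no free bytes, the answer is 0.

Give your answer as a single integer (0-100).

Op 1: a = malloc(2) -> a = 0; heap: [0-1 ALLOC][2-24 FREE]
Op 2: b = malloc(4) -> b = 2; heap: [0-1 ALLOC][2-5 ALLOC][6-24 FREE]
Op 3: b = realloc(b, 9) -> b = 2; heap: [0-1 ALLOC][2-10 ALLOC][11-24 FREE]
Op 4: a = realloc(a, 5) -> a = 11; heap: [0-1 FREE][2-10 ALLOC][11-15 ALLOC][16-24 FREE]
Op 5: c = malloc(2) -> c = 0; heap: [0-1 ALLOC][2-10 ALLOC][11-15 ALLOC][16-24 FREE]
Op 6: b = realloc(b, 6) -> b = 2; heap: [0-1 ALLOC][2-7 ALLOC][8-10 FREE][11-15 ALLOC][16-24 FREE]
Op 7: c = realloc(c, 12) -> NULL (c unchanged); heap: [0-1 ALLOC][2-7 ALLOC][8-10 FREE][11-15 ALLOC][16-24 FREE]
Op 8: free(b) -> (freed b); heap: [0-1 ALLOC][2-10 FREE][11-15 ALLOC][16-24 FREE]
Free blocks: [9 9] total_free=18 largest=9 -> 100*(18-9)/18 = 900/18 = 50

Answer: 50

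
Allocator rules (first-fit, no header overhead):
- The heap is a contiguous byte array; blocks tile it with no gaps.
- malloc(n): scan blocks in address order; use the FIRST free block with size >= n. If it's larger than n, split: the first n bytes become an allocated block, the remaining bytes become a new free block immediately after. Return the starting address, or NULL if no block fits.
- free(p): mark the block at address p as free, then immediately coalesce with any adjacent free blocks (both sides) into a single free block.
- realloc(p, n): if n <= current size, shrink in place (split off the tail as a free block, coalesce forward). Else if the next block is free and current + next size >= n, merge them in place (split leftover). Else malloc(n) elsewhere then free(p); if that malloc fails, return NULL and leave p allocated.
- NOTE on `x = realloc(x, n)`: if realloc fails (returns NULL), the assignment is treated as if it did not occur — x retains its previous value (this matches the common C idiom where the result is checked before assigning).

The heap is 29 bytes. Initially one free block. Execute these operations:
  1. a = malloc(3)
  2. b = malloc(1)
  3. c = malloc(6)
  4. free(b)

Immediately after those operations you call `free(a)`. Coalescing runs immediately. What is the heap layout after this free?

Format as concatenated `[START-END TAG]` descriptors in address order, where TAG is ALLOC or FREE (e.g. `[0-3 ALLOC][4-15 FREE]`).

Op 1: a = malloc(3) -> a = 0; heap: [0-2 ALLOC][3-28 FREE]
Op 2: b = malloc(1) -> b = 3; heap: [0-2 ALLOC][3-3 ALLOC][4-28 FREE]
Op 3: c = malloc(6) -> c = 4; heap: [0-2 ALLOC][3-3 ALLOC][4-9 ALLOC][10-28 FREE]
Op 4: free(b) -> (freed b); heap: [0-2 ALLOC][3-3 FREE][4-9 ALLOC][10-28 FREE]
free(a): a = 0 -> block [0-2 ALLOC]; mark free, coalesce with adjacent free neighbors -> [0-3 FREE][4-9 ALLOC][10-28 FREE]

Answer: [0-3 FREE][4-9 ALLOC][10-28 FREE]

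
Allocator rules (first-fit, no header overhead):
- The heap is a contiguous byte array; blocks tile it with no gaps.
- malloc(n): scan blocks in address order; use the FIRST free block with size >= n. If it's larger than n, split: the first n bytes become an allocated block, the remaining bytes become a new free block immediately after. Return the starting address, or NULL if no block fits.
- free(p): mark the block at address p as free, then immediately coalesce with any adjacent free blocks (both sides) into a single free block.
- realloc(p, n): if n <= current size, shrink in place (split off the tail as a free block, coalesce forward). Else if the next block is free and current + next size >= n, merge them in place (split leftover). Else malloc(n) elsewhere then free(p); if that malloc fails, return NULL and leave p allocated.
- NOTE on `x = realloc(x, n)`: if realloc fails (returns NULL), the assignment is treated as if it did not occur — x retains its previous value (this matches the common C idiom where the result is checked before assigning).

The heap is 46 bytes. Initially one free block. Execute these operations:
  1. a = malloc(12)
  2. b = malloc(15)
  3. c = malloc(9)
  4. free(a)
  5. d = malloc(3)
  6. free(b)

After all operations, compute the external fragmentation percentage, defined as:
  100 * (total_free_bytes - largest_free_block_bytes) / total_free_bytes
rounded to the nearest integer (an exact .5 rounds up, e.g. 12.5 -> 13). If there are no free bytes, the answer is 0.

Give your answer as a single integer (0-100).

Answer: 29

Derivation:
Op 1: a = malloc(12) -> a = 0; heap: [0-11 ALLOC][12-45 FREE]
Op 2: b = malloc(15) -> b = 12; heap: [0-11 ALLOC][12-26 ALLOC][27-45 FREE]
Op 3: c = malloc(9) -> c = 27; heap: [0-11 ALLOC][12-26 ALLOC][27-35 ALLOC][36-45 FREE]
Op 4: free(a) -> (freed a); heap: [0-11 FREE][12-26 ALLOC][27-35 ALLOC][36-45 FREE]
Op 5: d = malloc(3) -> d = 0; heap: [0-2 ALLOC][3-11 FREE][12-26 ALLOC][27-35 ALLOC][36-45 FREE]
Op 6: free(b) -> (freed b); heap: [0-2 ALLOC][3-26 FREE][27-35 ALLOC][36-45 FREE]
Free blocks: [24 10] total_free=34 largest=24 -> 100*(34-24)/34 = 1000/34 ≈ 29.412 -> rounds to 29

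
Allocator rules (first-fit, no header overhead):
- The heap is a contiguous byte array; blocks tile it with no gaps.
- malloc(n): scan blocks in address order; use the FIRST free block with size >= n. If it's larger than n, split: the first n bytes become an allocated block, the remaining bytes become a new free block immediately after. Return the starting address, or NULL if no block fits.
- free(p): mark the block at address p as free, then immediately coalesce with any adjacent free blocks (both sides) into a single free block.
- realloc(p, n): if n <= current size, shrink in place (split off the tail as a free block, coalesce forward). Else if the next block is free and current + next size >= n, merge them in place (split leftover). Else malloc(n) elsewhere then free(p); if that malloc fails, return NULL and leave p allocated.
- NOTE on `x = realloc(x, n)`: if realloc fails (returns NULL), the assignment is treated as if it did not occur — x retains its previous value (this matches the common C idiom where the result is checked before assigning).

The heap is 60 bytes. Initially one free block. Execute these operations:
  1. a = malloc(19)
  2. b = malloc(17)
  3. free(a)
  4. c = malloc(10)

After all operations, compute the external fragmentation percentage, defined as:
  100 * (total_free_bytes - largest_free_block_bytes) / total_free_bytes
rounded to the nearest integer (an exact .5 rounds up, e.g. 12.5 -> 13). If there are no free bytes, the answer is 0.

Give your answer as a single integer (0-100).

Op 1: a = malloc(19) -> a = 0; heap: [0-18 ALLOC][19-59 FREE]
Op 2: b = malloc(17) -> b = 19; heap: [0-18 ALLOC][19-35 ALLOC][36-59 FREE]
Op 3: free(a) -> (freed a); heap: [0-18 FREE][19-35 ALLOC][36-59 FREE]
Op 4: c = malloc(10) -> c = 0; heap: [0-9 ALLOC][10-18 FREE][19-35 ALLOC][36-59 FREE]
Free blocks: [9 24] total_free=33 largest=24 -> 100*(33-24)/33 = 900/33 ≈ 27.273 -> rounds to 27

Answer: 27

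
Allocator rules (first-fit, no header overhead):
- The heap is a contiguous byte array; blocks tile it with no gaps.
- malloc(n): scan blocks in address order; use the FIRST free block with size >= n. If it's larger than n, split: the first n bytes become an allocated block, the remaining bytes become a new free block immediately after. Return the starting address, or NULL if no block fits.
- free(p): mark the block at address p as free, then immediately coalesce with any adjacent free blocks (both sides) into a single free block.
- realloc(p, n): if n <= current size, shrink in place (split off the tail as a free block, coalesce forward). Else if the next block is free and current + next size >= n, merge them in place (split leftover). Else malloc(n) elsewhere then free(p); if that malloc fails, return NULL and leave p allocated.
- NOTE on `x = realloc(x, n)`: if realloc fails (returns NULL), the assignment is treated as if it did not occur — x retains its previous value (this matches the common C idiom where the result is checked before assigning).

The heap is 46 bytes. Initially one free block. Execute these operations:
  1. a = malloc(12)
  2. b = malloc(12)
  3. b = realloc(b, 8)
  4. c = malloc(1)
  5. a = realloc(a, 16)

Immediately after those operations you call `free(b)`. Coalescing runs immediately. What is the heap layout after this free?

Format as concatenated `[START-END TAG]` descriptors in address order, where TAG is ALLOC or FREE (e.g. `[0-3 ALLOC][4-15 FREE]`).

Answer: [0-19 FREE][20-20 ALLOC][21-36 ALLOC][37-45 FREE]

Derivation:
Op 1: a = malloc(12) -> a = 0; heap: [0-11 ALLOC][12-45 FREE]
Op 2: b = malloc(12) -> b = 12; heap: [0-11 ALLOC][12-23 ALLOC][24-45 FREE]
Op 3: b = realloc(b, 8) -> b = 12; heap: [0-11 ALLOC][12-19 ALLOC][20-45 FREE]
Op 4: c = malloc(1) -> c = 20; heap: [0-11 ALLOC][12-19 ALLOC][20-20 ALLOC][21-45 FREE]
Op 5: a = realloc(a, 16) -> a = 21; heap: [0-11 FREE][12-19 ALLOC][20-20 ALLOC][21-36 ALLOC][37-45 FREE]
free(b): b = 12 -> block [12-19 ALLOC]; mark free, coalesce with adjacent free neighbors -> [0-19 FREE][20-20 ALLOC][21-36 ALLOC][37-45 FREE]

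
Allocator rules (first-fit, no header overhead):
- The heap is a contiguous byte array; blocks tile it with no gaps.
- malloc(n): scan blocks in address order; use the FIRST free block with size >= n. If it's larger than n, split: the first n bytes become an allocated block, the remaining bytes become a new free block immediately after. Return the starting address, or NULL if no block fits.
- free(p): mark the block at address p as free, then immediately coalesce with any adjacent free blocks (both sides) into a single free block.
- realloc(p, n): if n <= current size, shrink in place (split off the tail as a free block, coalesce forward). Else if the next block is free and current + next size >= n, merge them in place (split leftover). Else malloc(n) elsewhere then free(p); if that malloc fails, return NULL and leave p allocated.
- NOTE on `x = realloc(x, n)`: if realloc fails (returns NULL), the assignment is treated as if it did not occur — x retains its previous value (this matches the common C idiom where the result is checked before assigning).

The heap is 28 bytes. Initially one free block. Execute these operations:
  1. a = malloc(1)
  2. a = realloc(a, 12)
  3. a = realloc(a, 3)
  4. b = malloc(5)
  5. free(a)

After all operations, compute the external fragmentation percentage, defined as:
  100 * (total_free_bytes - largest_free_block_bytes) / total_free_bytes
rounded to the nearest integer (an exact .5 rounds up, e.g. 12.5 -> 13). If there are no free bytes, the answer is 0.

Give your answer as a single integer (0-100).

Op 1: a = malloc(1) -> a = 0; heap: [0-0 ALLOC][1-27 FREE]
Op 2: a = realloc(a, 12) -> a = 0; heap: [0-11 ALLOC][12-27 FREE]
Op 3: a = realloc(a, 3) -> a = 0; heap: [0-2 ALLOC][3-27 FREE]
Op 4: b = malloc(5) -> b = 3; heap: [0-2 ALLOC][3-7 ALLOC][8-27 FREE]
Op 5: free(a) -> (freed a); heap: [0-2 FREE][3-7 ALLOC][8-27 FREE]
Free blocks: [3 20] total_free=23 largest=20 -> 100*(23-20)/23 = 300/23 ≈ 13.043 -> rounds to 13

Answer: 13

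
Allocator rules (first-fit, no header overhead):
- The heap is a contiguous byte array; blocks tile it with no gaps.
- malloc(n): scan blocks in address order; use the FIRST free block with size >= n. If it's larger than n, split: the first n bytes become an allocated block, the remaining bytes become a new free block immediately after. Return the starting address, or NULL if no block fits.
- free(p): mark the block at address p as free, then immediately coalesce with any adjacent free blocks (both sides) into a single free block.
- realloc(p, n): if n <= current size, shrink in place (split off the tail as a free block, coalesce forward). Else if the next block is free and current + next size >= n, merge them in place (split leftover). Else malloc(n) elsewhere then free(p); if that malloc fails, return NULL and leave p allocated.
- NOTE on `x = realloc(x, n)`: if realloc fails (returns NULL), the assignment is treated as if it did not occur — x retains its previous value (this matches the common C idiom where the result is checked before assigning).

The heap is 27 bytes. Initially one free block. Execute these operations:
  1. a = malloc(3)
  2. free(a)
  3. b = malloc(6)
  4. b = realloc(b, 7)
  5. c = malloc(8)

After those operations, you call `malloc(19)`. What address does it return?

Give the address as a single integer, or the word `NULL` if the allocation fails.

Answer: NULL

Derivation:
Op 1: a = malloc(3) -> a = 0; heap: [0-2 ALLOC][3-26 FREE]
Op 2: free(a) -> (freed a); heap: [0-26 FREE]
Op 3: b = malloc(6) -> b = 0; heap: [0-5 ALLOC][6-26 FREE]
Op 4: b = realloc(b, 7) -> b = 0; heap: [0-6 ALLOC][7-26 FREE]
Op 5: c = malloc(8) -> c = 7; heap: [0-6 ALLOC][7-14 ALLOC][15-26 FREE]
malloc(19): first-fit scan over [0-6 ALLOC][7-14 ALLOC][15-26 FREE] -> NULL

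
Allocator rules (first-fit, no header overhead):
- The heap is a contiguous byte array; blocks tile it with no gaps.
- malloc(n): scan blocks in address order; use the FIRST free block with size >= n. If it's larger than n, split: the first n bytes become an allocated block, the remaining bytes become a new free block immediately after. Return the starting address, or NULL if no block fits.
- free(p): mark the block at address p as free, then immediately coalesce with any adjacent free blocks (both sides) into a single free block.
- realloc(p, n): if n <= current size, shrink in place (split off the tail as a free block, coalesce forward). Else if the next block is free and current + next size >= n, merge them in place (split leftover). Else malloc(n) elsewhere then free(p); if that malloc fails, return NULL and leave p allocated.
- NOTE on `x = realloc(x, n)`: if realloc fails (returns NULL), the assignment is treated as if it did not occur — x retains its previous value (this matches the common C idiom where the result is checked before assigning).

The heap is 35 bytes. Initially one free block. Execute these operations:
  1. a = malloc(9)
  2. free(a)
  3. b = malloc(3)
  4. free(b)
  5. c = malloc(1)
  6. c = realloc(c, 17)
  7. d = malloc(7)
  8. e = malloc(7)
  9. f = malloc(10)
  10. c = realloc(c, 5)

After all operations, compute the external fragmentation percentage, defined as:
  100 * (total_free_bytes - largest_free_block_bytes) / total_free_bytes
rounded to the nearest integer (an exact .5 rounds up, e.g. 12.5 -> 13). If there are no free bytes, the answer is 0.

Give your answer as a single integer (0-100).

Answer: 25

Derivation:
Op 1: a = malloc(9) -> a = 0; heap: [0-8 ALLOC][9-34 FREE]
Op 2: free(a) -> (freed a); heap: [0-34 FREE]
Op 3: b = malloc(3) -> b = 0; heap: [0-2 ALLOC][3-34 FREE]
Op 4: free(b) -> (freed b); heap: [0-34 FREE]
Op 5: c = malloc(1) -> c = 0; heap: [0-0 ALLOC][1-34 FREE]
Op 6: c = realloc(c, 17) -> c = 0; heap: [0-16 ALLOC][17-34 FREE]
Op 7: d = malloc(7) -> d = 17; heap: [0-16 ALLOC][17-23 ALLOC][24-34 FREE]
Op 8: e = malloc(7) -> e = 24; heap: [0-16 ALLOC][17-23 ALLOC][24-30 ALLOC][31-34 FREE]
Op 9: f = malloc(10) -> f = NULL; heap: [0-16 ALLOC][17-23 ALLOC][24-30 ALLOC][31-34 FREE]
Op 10: c = realloc(c, 5) -> c = 0; heap: [0-4 ALLOC][5-16 FREE][17-23 ALLOC][24-30 ALLOC][31-34 FREE]
Free blocks: [12 4] total_free=16 largest=12 -> 100*(16-12)/16 = 400/16 = 25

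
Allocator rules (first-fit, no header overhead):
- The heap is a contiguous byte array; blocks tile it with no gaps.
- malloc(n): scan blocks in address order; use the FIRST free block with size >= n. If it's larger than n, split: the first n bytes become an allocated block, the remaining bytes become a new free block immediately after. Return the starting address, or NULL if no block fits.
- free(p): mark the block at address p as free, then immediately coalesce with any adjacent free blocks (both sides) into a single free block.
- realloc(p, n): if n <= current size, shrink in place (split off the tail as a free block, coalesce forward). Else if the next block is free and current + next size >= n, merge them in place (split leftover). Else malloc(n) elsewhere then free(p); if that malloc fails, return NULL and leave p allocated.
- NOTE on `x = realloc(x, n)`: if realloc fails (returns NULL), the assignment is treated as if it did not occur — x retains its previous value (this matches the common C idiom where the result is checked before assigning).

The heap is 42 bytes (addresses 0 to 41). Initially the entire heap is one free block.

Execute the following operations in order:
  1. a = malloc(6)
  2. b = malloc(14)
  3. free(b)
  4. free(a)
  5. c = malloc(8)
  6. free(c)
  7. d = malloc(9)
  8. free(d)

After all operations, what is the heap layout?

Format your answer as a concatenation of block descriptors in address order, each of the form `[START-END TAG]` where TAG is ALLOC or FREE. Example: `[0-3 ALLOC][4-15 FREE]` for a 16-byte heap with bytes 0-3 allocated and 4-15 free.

Op 1: a = malloc(6) -> a = 0; heap: [0-5 ALLOC][6-41 FREE]
Op 2: b = malloc(14) -> b = 6; heap: [0-5 ALLOC][6-19 ALLOC][20-41 FREE]
Op 3: free(b) -> (freed b); heap: [0-5 ALLOC][6-41 FREE]
Op 4: free(a) -> (freed a); heap: [0-41 FREE]
Op 5: c = malloc(8) -> c = 0; heap: [0-7 ALLOC][8-41 FREE]
Op 6: free(c) -> (freed c); heap: [0-41 FREE]
Op 7: d = malloc(9) -> d = 0; heap: [0-8 ALLOC][9-41 FREE]
Op 8: free(d) -> (freed d); heap: [0-41 FREE]

Answer: [0-41 FREE]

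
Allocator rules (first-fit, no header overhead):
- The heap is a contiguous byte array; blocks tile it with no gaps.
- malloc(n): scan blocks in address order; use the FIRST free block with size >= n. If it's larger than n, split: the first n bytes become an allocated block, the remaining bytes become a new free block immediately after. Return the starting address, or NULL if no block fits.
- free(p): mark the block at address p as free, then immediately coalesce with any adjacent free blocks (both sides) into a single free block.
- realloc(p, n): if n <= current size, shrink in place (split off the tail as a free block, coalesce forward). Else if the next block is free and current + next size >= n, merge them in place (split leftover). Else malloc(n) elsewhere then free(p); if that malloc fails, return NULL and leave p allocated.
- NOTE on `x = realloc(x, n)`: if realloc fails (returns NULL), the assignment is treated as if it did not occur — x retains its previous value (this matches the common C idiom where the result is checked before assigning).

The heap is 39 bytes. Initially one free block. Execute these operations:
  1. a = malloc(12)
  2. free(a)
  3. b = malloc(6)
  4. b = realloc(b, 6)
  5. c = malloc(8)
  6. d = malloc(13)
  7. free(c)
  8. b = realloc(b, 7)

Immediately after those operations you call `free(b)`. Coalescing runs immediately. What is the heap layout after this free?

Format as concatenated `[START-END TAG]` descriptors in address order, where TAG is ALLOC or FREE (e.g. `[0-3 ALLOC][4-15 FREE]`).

Op 1: a = malloc(12) -> a = 0; heap: [0-11 ALLOC][12-38 FREE]
Op 2: free(a) -> (freed a); heap: [0-38 FREE]
Op 3: b = malloc(6) -> b = 0; heap: [0-5 ALLOC][6-38 FREE]
Op 4: b = realloc(b, 6) -> b = 0; heap: [0-5 ALLOC][6-38 FREE]
Op 5: c = malloc(8) -> c = 6; heap: [0-5 ALLOC][6-13 ALLOC][14-38 FREE]
Op 6: d = malloc(13) -> d = 14; heap: [0-5 ALLOC][6-13 ALLOC][14-26 ALLOC][27-38 FREE]
Op 7: free(c) -> (freed c); heap: [0-5 ALLOC][6-13 FREE][14-26 ALLOC][27-38 FREE]
Op 8: b = realloc(b, 7) -> b = 0; heap: [0-6 ALLOC][7-13 FREE][14-26 ALLOC][27-38 FREE]
free(b): b = 0 -> block [0-6 ALLOC]; mark free, coalesce with adjacent free neighbors -> [0-13 FREE][14-26 ALLOC][27-38 FREE]

Answer: [0-13 FREE][14-26 ALLOC][27-38 FREE]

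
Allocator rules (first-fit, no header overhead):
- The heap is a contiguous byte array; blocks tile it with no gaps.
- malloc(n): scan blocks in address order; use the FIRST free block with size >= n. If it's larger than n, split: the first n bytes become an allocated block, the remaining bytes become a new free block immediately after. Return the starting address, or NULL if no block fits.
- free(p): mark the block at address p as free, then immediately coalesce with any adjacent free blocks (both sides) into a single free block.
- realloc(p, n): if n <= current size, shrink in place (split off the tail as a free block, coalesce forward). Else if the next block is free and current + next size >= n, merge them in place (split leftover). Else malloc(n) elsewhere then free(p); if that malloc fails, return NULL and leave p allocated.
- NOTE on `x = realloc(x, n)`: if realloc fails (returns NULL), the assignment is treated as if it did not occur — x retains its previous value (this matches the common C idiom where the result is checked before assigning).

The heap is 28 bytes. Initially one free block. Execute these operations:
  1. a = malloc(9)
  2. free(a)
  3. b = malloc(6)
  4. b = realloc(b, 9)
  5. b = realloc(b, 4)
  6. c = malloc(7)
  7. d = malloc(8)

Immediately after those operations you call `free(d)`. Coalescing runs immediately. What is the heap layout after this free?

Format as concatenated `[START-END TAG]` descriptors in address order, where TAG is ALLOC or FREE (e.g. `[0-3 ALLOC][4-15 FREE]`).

Answer: [0-3 ALLOC][4-10 ALLOC][11-27 FREE]

Derivation:
Op 1: a = malloc(9) -> a = 0; heap: [0-8 ALLOC][9-27 FREE]
Op 2: free(a) -> (freed a); heap: [0-27 FREE]
Op 3: b = malloc(6) -> b = 0; heap: [0-5 ALLOC][6-27 FREE]
Op 4: b = realloc(b, 9) -> b = 0; heap: [0-8 ALLOC][9-27 FREE]
Op 5: b = realloc(b, 4) -> b = 0; heap: [0-3 ALLOC][4-27 FREE]
Op 6: c = malloc(7) -> c = 4; heap: [0-3 ALLOC][4-10 ALLOC][11-27 FREE]
Op 7: d = malloc(8) -> d = 11; heap: [0-3 ALLOC][4-10 ALLOC][11-18 ALLOC][19-27 FREE]
free(d): d = 11 -> block [11-18 ALLOC]; mark free, coalesce with adjacent free neighbors -> [0-3 ALLOC][4-10 ALLOC][11-27 FREE]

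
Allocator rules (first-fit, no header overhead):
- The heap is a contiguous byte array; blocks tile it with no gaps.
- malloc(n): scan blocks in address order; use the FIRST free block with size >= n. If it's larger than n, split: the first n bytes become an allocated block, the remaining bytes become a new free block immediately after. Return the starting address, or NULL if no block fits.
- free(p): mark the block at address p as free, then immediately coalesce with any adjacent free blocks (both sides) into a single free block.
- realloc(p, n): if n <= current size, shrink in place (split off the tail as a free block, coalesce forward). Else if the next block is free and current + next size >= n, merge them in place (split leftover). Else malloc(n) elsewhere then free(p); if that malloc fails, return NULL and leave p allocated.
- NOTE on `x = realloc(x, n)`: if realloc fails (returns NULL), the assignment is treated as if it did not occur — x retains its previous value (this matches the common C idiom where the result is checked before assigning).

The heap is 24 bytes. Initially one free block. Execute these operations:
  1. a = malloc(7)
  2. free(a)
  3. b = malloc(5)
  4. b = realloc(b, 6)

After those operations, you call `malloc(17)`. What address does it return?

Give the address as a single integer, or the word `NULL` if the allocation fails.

Op 1: a = malloc(7) -> a = 0; heap: [0-6 ALLOC][7-23 FREE]
Op 2: free(a) -> (freed a); heap: [0-23 FREE]
Op 3: b = malloc(5) -> b = 0; heap: [0-4 ALLOC][5-23 FREE]
Op 4: b = realloc(b, 6) -> b = 0; heap: [0-5 ALLOC][6-23 FREE]
malloc(17): first-fit scan over [0-5 ALLOC][6-23 FREE] -> 6

Answer: 6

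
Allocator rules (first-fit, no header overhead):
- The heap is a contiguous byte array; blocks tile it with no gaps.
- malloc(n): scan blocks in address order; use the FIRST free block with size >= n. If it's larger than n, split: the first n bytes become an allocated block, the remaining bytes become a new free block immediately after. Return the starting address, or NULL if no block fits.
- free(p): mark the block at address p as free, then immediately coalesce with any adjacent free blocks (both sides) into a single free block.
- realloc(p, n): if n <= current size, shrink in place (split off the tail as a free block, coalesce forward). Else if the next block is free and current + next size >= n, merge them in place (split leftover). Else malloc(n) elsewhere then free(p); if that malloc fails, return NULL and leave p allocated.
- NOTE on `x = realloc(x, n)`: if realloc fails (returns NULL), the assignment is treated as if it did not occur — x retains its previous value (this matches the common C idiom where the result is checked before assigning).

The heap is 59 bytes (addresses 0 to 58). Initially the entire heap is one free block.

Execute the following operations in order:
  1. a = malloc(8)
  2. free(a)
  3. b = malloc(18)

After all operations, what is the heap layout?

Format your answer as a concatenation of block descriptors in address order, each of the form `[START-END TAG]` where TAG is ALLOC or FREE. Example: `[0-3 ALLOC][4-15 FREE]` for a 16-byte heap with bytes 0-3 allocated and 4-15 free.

Answer: [0-17 ALLOC][18-58 FREE]

Derivation:
Op 1: a = malloc(8) -> a = 0; heap: [0-7 ALLOC][8-58 FREE]
Op 2: free(a) -> (freed a); heap: [0-58 FREE]
Op 3: b = malloc(18) -> b = 0; heap: [0-17 ALLOC][18-58 FREE]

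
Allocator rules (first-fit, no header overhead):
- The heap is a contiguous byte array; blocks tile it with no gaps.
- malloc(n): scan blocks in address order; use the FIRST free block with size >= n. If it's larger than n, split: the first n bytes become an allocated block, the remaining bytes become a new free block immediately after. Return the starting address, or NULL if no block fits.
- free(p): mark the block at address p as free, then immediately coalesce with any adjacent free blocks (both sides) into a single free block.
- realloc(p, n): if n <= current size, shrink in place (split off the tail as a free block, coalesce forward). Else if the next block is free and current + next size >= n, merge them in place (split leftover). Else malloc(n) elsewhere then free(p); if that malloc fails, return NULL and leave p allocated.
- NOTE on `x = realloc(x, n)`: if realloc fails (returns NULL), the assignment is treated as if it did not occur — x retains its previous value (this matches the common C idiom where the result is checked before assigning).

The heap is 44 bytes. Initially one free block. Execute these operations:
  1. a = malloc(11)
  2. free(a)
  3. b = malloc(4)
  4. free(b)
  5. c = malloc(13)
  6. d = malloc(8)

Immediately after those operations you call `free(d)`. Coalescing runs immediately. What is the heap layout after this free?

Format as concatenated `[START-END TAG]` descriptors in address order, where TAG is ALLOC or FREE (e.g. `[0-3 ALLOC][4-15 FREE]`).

Answer: [0-12 ALLOC][13-43 FREE]

Derivation:
Op 1: a = malloc(11) -> a = 0; heap: [0-10 ALLOC][11-43 FREE]
Op 2: free(a) -> (freed a); heap: [0-43 FREE]
Op 3: b = malloc(4) -> b = 0; heap: [0-3 ALLOC][4-43 FREE]
Op 4: free(b) -> (freed b); heap: [0-43 FREE]
Op 5: c = malloc(13) -> c = 0; heap: [0-12 ALLOC][13-43 FREE]
Op 6: d = malloc(8) -> d = 13; heap: [0-12 ALLOC][13-20 ALLOC][21-43 FREE]
free(d): d = 13 -> block [13-20 ALLOC]; mark free, coalesce with adjacent free neighbors -> [0-12 ALLOC][13-43 FREE]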